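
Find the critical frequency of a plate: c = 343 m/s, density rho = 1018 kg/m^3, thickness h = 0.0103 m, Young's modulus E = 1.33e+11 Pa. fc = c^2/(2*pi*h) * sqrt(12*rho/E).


12*rho/E = 12*1018/1.33e+11 = 9.18496e-08
sqrt(12*rho/E) = sqrt(9.18496e-08) = 0.000303067
c^2/(2*pi*h) = 343^2/(2*pi*0.0103) = 1.8179e+06
fc = 1.8179e+06 * 0.000303067 = 550.95 Hz


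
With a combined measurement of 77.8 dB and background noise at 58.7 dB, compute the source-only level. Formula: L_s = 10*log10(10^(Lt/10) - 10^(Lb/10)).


10^(77.8/10) = 6.0256e+07
10^(58.7/10) = 741310
Difference = 6.0256e+07 - 741310 = 5.95147e+07
L_source = 10*log10(5.95147e+07) = 77.746 dB


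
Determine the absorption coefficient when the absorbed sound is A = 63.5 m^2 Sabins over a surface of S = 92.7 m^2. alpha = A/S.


Absorption coefficient = absorbed power / incident power
alpha = A / S = 63.5 / 92.7 = 0.68501


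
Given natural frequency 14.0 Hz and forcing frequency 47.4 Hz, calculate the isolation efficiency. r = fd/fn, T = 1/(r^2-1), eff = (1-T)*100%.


r = 47.4 / 14.0 = 3.38571
r^2 - 1 = 3.38571^2 - 1 = 10.463
T = 1/10.463 = 0.0955749
Efficiency = (1 - 0.0955749)*100 = 90.443 %


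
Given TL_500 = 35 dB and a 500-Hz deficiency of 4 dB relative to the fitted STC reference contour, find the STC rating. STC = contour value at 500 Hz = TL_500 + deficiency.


By ASTM E413, STC = value of the fitted reference contour at 500 Hz.
Contour value at 500 Hz = TL_500 + deficiency = 35 + 4 = 39
STC = 39


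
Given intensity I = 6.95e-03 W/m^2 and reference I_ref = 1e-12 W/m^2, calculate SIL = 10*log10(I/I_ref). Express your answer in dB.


I / I_ref = 6.95e-03 / 1e-12 = 6.95e+09
SIL = 10 * log10(6.95e+09) = 98.42 dB


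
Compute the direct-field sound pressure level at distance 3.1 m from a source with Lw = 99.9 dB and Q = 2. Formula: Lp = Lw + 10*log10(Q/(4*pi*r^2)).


4*pi*r^2 = 4*pi*3.1^2 = 120.763 m^2
Q / (4*pi*r^2) = 2 / 120.763 = 0.0165614
Lp = 99.9 + 10*log10(0.0165614) = 82.091 dB


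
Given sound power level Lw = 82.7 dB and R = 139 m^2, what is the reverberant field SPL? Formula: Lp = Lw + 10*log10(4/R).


4/R = 4/139 = 0.028777
Lp = 82.7 + 10*log10(0.028777) = 67.29 dB


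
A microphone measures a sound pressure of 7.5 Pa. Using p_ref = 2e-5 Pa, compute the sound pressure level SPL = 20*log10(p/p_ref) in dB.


p / p_ref = 7.5 / 2e-5 = 375000
SPL = 20 * log10(375000) = 111.48 dB


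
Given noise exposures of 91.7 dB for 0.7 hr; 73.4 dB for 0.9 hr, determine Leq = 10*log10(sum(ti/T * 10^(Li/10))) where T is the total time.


T_total = 0.7 + 0.9 = 1.6 hr
(0.7/1.6) * 10^(91.7/10) = 6.4711e+08
(0.9/1.6) * 10^(73.4/10) = 1.23062e+07
Sum = 6.4711e+08 + 1.23062e+07 = 6.59416e+08
Leq = 10*log10(6.59416e+08) = 88.192 dB


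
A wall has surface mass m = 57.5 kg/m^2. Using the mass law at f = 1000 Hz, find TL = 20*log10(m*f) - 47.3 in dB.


m * f = 57.5 * 1000 = 57500
20*log10(57500) = 95.1934 dB
TL = 95.1934 - 47.3 = 47.893 dB


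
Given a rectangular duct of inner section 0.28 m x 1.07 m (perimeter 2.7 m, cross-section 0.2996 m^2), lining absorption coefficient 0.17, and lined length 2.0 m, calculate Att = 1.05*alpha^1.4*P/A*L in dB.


alpha^1.4 = 0.17^1.4 = 0.0836813
Attenuation rate = 1.05 * alpha^1.4 * P / A
= 1.05 * 0.0836813 * 2.7 / 0.2996 = 0.791844 dB/m
Total Att = 0.791844 * 2.0 = 1.5837 dB


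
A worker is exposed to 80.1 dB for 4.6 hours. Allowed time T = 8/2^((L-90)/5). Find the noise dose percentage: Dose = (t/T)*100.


T_allowed = 8 / 2^((80.1 - 90)/5) = 31.5594 hr
Dose = 4.6 / 31.5594 * 100 = 14.576 %


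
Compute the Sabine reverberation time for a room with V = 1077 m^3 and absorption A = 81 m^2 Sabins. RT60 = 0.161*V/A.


RT60 = 0.161 * 1077 / 81 = 2.1407 s


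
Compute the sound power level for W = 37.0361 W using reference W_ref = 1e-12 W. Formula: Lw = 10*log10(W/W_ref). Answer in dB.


W / W_ref = 37.0361 / 1e-12 = 3.70361e+13
Lw = 10 * log10(3.70361e+13) = 135.69 dB


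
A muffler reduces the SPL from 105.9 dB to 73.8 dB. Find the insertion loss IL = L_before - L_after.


Insertion loss = SPL without muffler - SPL with muffler
IL = 105.9 - 73.8 = 32.1 dB


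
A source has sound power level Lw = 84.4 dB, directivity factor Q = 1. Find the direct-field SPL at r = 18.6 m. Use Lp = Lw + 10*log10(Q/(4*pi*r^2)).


4*pi*r^2 = 4*pi*18.6^2 = 4347.46 m^2
Q / (4*pi*r^2) = 1 / 4347.46 = 0.000230019
Lp = 84.4 + 10*log10(0.000230019) = 48.018 dB


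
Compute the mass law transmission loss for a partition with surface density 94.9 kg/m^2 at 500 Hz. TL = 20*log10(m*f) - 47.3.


m * f = 94.9 * 500 = 47450
20*log10(47450) = 93.5247 dB
TL = 93.5247 - 47.3 = 46.225 dB


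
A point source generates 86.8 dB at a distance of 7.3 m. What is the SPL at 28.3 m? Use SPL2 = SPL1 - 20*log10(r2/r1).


r2/r1 = 28.3/7.3 = 3.87671
Correction = 20*log10(3.87671) = 11.7693 dB
SPL2 = 86.8 - 11.7693 = 75.031 dB


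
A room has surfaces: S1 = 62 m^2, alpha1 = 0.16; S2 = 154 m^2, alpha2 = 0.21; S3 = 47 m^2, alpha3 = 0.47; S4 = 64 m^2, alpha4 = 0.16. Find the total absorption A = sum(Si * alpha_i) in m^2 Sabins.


62 * 0.16 = 9.92
154 * 0.21 = 32.34
47 * 0.47 = 22.09
64 * 0.16 = 10.24
A_total = 9.92 + 32.34 + 22.09 + 10.24 = 74.59 m^2


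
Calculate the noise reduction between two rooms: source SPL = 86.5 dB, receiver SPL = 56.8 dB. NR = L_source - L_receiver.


NR = L_source - L_receiver (difference between source and receiving room levels)
NR = 86.5 - 56.8 = 29.7 dB


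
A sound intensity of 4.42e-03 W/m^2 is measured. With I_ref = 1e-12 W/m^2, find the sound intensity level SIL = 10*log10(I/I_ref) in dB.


I / I_ref = 4.42e-03 / 1e-12 = 4.42e+09
SIL = 10 * log10(4.42e+09) = 96.454 dB


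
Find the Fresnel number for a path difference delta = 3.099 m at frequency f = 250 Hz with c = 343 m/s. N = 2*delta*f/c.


N = 2*delta*f/c = 2*delta/lambda, where lambda = c/f
lambda = 343 / 250 = 1.372 m
N = 2 * 3.099 / 1.372 = 4.5175


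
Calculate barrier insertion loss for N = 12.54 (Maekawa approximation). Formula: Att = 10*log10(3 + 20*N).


3 + 20*N = 3 + 20*12.54 = 253.8
Att = 10*log10(253.8) = 24.045 dB


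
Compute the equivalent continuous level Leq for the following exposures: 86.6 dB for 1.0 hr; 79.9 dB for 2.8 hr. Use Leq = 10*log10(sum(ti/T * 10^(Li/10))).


T_total = 1.0 + 2.8 = 3.8 hr
(1.0/3.8) * 10^(86.6/10) = 1.20286e+08
(2.8/3.8) * 10^(79.9/10) = 7.2007e+07
Sum = 1.20286e+08 + 7.2007e+07 = 1.92293e+08
Leq = 10*log10(1.92293e+08) = 82.84 dB


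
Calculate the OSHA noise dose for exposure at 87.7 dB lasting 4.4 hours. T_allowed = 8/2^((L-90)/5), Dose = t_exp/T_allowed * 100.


T_allowed = 8 / 2^((87.7 - 90)/5) = 11.0043 hr
Dose = 4.4 / 11.0043 * 100 = 39.984 %


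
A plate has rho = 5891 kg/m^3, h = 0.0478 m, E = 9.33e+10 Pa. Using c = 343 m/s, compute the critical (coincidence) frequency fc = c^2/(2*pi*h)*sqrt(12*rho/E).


12*rho/E = 12*5891/9.33e+10 = 7.57685e-07
sqrt(12*rho/E) = sqrt(7.57685e-07) = 0.000870451
c^2/(2*pi*h) = 343^2/(2*pi*0.0478) = 391724
fc = 391724 * 0.000870451 = 340.98 Hz


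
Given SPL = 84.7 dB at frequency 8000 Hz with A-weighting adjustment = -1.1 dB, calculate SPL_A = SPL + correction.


A-weighting table: 8000 Hz -> -1.1 dB correction
SPL_A = SPL + correction = 84.7 + (-1.1) = 83.6 dBA


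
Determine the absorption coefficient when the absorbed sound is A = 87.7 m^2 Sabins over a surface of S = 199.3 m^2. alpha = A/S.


Absorption coefficient = absorbed power / incident power
alpha = A / S = 87.7 / 199.3 = 0.44004


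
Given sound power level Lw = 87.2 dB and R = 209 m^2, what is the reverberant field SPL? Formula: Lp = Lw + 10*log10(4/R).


4/R = 4/209 = 0.0191388
Lp = 87.2 + 10*log10(0.0191388) = 70.019 dB


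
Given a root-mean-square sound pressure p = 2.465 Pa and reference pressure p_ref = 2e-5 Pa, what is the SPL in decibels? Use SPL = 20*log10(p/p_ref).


p / p_ref = 2.465 / 2e-5 = 123250
SPL = 20 * log10(123250) = 101.82 dB


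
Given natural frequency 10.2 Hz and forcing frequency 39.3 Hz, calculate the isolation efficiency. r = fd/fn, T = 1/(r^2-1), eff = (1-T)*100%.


r = 39.3 / 10.2 = 3.85294
r^2 - 1 = 3.85294^2 - 1 = 13.8451
T = 1/13.8451 = 0.0722277
Efficiency = (1 - 0.0722277)*100 = 92.777 %


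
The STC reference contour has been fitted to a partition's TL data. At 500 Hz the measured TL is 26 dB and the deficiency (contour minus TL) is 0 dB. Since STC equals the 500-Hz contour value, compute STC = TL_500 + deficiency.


By ASTM E413, STC = value of the fitted reference contour at 500 Hz.
Contour value at 500 Hz = TL_500 + deficiency = 26 + 0 = 26
STC = 26


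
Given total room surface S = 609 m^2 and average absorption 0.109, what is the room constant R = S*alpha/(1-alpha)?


R = 609 * 0.109 / (1 - 0.109) = 74.502 m^2


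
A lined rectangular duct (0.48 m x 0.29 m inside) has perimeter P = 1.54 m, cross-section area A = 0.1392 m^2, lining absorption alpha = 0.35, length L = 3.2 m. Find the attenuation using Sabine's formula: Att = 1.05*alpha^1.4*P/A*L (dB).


alpha^1.4 = 0.35^1.4 = 0.229983
Attenuation rate = 1.05 * alpha^1.4 * P / A
= 1.05 * 0.229983 * 1.54 / 0.1392 = 2.67157 dB/m
Total Att = 2.67157 * 3.2 = 8.549 dB


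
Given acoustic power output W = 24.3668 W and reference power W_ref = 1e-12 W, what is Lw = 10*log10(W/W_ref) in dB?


W / W_ref = 24.3668 / 1e-12 = 2.43668e+13
Lw = 10 * log10(2.43668e+13) = 133.87 dB


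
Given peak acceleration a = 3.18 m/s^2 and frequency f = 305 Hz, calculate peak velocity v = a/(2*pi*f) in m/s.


omega = 2*pi*f = 2*pi*305 = 1916.37 rad/s
v = a / omega = 3.18 / 1916.37 = 0.0016594 m/s


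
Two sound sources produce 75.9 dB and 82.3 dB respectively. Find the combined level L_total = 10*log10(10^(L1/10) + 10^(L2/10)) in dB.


10^(75.9/10) = 3.89045e+07
10^(82.3/10) = 1.69824e+08
Sum = 3.89045e+07 + 1.69824e+08 = 2.08728e+08
L_total = 10*log10(2.08728e+08) = 83.196 dB


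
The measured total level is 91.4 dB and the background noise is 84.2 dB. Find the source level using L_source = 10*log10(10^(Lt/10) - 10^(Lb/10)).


10^(91.4/10) = 1.38038e+09
10^(84.2/10) = 2.63027e+08
Difference = 1.38038e+09 - 2.63027e+08 = 1.11735e+09
L_source = 10*log10(1.11735e+09) = 90.482 dB


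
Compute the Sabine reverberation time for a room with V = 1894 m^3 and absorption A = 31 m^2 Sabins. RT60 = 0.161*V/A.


RT60 = 0.161 * 1894 / 31 = 9.8366 s


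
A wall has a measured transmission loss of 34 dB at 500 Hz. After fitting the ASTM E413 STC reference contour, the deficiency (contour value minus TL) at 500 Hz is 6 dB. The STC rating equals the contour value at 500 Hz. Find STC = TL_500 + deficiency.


By ASTM E413, STC = value of the fitted reference contour at 500 Hz.
Contour value at 500 Hz = TL_500 + deficiency = 34 + 6 = 40
STC = 40


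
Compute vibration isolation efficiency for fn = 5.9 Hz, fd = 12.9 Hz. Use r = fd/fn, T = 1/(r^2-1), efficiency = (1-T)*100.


r = 12.9 / 5.9 = 2.18644
r^2 - 1 = 2.18644^2 - 1 = 3.78052
T = 1/3.78052 = 0.264514
Efficiency = (1 - 0.264514)*100 = 73.549 %


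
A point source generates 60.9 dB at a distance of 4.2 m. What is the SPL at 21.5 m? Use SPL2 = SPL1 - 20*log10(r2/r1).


r2/r1 = 21.5/4.2 = 5.11905
Correction = 20*log10(5.11905) = 14.1838 dB
SPL2 = 60.9 - 14.1838 = 46.716 dB


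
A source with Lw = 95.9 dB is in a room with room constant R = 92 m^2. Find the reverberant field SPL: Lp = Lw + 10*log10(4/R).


4/R = 4/92 = 0.0434783
Lp = 95.9 + 10*log10(0.0434783) = 82.283 dB


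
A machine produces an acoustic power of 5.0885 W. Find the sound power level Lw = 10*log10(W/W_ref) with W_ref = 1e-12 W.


W / W_ref = 5.0885 / 1e-12 = 5.0885e+12
Lw = 10 * log10(5.0885e+12) = 127.07 dB


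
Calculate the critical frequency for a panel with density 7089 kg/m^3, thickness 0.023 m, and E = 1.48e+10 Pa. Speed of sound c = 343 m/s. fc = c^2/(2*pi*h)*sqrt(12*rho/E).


12*rho/E = 12*7089/1.48e+10 = 5.74784e-06
sqrt(12*rho/E) = sqrt(5.74784e-06) = 0.00239747
c^2/(2*pi*h) = 343^2/(2*pi*0.023) = 814105
fc = 814105 * 0.00239747 = 1951.8 Hz


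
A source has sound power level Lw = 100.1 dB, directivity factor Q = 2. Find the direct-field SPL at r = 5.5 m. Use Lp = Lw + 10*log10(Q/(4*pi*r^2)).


4*pi*r^2 = 4*pi*5.5^2 = 380.133 m^2
Q / (4*pi*r^2) = 2 / 380.133 = 0.00526132
Lp = 100.1 + 10*log10(0.00526132) = 77.311 dB


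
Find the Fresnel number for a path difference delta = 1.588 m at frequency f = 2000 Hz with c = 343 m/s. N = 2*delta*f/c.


N = 2*delta*f/c = 2*delta/lambda, where lambda = c/f
lambda = 343 / 2000 = 0.1715 m
N = 2 * 1.588 / 0.1715 = 18.519


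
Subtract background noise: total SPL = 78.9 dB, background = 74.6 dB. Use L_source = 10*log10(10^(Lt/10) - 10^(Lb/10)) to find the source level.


10^(78.9/10) = 7.76247e+07
10^(74.6/10) = 2.88403e+07
Difference = 7.76247e+07 - 2.88403e+07 = 4.87844e+07
L_source = 10*log10(4.87844e+07) = 76.883 dB


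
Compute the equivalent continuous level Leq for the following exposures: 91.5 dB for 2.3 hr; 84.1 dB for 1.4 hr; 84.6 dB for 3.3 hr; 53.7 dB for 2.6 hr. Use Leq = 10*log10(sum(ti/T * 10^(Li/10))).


T_total = 2.3 + 1.4 + 3.3 + 2.6 = 9.6 hr
(2.3/9.6) * 10^(91.5/10) = 3.3842e+08
(1.4/9.6) * 10^(84.1/10) = 3.74849e+07
(3.3/9.6) * 10^(84.6/10) = 9.91386e+07
(2.6/9.6) * 10^(53.7/10) = 63489.5
Sum = 3.3842e+08 + 3.74849e+07 + 9.91386e+07 + 63489.5 = 4.75107e+08
Leq = 10*log10(4.75107e+08) = 86.768 dB


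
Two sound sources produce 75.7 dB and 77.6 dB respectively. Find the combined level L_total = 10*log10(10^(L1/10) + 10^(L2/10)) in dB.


10^(75.7/10) = 3.71535e+07
10^(77.6/10) = 5.7544e+07
Sum = 3.71535e+07 + 5.7544e+07 = 9.46975e+07
L_total = 10*log10(9.46975e+07) = 79.763 dB


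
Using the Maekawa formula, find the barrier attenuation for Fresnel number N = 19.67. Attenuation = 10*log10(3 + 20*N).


3 + 20*N = 3 + 20*19.67 = 396.4
Att = 10*log10(396.4) = 25.981 dB


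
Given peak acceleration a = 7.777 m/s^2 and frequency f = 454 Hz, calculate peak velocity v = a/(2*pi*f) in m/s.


omega = 2*pi*f = 2*pi*454 = 2852.57 rad/s
v = a / omega = 7.777 / 2852.57 = 0.0027263 m/s


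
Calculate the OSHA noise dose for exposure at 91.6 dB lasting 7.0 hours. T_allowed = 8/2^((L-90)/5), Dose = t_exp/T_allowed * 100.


T_allowed = 8 / 2^((91.6 - 90)/5) = 6.40856 hr
Dose = 7.0 / 6.40856 * 100 = 109.23 %


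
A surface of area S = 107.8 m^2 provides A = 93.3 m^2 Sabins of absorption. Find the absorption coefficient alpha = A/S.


Absorption coefficient = absorbed power / incident power
alpha = A / S = 93.3 / 107.8 = 0.86549


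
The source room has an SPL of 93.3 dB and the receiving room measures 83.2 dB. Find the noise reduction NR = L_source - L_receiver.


NR = L_source - L_receiver (difference between source and receiving room levels)
NR = 93.3 - 83.2 = 10.1 dB


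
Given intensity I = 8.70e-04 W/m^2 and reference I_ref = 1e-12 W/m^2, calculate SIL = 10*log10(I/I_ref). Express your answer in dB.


I / I_ref = 8.70e-04 / 1e-12 = 8.7e+08
SIL = 10 * log10(8.7e+08) = 89.395 dB


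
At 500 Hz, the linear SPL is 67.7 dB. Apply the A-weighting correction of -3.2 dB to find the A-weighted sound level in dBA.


A-weighting table: 500 Hz -> -3.2 dB correction
SPL_A = SPL + correction = 67.7 + (-3.2) = 64.5 dBA


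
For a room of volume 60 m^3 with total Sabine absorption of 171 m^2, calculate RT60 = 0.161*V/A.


RT60 = 0.161 * 60 / 171 = 0.056491 s


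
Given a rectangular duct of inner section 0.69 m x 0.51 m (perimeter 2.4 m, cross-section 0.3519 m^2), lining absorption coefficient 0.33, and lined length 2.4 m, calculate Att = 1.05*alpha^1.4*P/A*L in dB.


alpha^1.4 = 0.33^1.4 = 0.211797
Attenuation rate = 1.05 * alpha^1.4 * P / A
= 1.05 * 0.211797 * 2.4 / 0.3519 = 1.5167 dB/m
Total Att = 1.5167 * 2.4 = 3.6401 dB


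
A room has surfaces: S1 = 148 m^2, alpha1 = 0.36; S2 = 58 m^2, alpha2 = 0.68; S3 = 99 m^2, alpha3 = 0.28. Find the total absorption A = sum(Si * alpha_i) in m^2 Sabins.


148 * 0.36 = 53.28
58 * 0.68 = 39.44
99 * 0.28 = 27.72
A_total = 53.28 + 39.44 + 27.72 = 120.44 m^2


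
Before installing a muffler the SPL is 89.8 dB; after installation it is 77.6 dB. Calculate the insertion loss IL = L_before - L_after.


Insertion loss = SPL without muffler - SPL with muffler
IL = 89.8 - 77.6 = 12.2 dB


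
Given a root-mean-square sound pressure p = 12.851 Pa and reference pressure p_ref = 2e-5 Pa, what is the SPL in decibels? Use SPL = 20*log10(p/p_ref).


p / p_ref = 12.851 / 2e-5 = 642550
SPL = 20 * log10(642550) = 116.16 dB


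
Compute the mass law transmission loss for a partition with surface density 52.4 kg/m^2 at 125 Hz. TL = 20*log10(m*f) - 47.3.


m * f = 52.4 * 125 = 6550
20*log10(6550) = 76.3248 dB
TL = 76.3248 - 47.3 = 29.025 dB


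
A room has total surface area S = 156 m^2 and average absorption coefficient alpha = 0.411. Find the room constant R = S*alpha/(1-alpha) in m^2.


R = 156 * 0.411 / (1 - 0.411) = 108.86 m^2


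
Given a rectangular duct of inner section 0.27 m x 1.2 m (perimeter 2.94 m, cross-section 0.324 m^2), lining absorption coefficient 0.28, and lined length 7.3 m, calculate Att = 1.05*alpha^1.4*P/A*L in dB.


alpha^1.4 = 0.28^1.4 = 0.168276
Attenuation rate = 1.05 * alpha^1.4 * P / A
= 1.05 * 0.168276 * 2.94 / 0.324 = 1.6033 dB/m
Total Att = 1.6033 * 7.3 = 11.704 dB


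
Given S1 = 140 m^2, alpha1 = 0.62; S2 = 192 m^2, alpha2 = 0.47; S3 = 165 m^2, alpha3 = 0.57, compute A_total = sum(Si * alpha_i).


140 * 0.62 = 86.8
192 * 0.47 = 90.24
165 * 0.57 = 94.05
A_total = 86.8 + 90.24 + 94.05 = 271.09 m^2


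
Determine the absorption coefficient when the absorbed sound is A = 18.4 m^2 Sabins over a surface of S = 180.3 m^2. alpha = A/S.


Absorption coefficient = absorbed power / incident power
alpha = A / S = 18.4 / 180.3 = 0.10205


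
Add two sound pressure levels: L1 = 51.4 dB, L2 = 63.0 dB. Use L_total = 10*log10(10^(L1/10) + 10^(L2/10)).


10^(51.4/10) = 138038
10^(63.0/10) = 1.99526e+06
Sum = 138038 + 1.99526e+06 = 2.1333e+06
L_total = 10*log10(2.1333e+06) = 63.291 dB


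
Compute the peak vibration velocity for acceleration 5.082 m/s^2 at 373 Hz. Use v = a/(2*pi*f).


omega = 2*pi*f = 2*pi*373 = 2343.63 rad/s
v = a / omega = 5.082 / 2343.63 = 0.0021684 m/s


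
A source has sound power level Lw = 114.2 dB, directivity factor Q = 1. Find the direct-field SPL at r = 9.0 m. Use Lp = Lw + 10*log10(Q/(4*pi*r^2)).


4*pi*r^2 = 4*pi*9.0^2 = 1017.88 m^2
Q / (4*pi*r^2) = 1 / 1017.88 = 0.000982434
Lp = 114.2 + 10*log10(0.000982434) = 84.123 dB


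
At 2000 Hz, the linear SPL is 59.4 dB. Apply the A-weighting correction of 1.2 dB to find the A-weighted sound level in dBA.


A-weighting table: 2000 Hz -> 1.2 dB correction
SPL_A = SPL + correction = 59.4 + (1.2) = 60.6 dBA


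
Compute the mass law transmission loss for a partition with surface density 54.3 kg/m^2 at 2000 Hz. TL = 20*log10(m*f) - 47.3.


m * f = 54.3 * 2000 = 108600
20*log10(108600) = 100.717 dB
TL = 100.717 - 47.3 = 53.417 dB


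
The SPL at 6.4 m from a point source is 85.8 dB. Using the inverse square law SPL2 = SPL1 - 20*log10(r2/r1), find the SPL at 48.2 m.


r2/r1 = 48.2/6.4 = 7.53125
Correction = 20*log10(7.53125) = 17.5373 dB
SPL2 = 85.8 - 17.5373 = 68.263 dB


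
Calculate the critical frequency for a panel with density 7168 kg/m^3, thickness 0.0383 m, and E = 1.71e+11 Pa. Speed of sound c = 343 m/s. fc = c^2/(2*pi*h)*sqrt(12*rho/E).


12*rho/E = 12*7168/1.71e+11 = 5.03018e-07
sqrt(12*rho/E) = sqrt(5.03018e-07) = 0.000709238
c^2/(2*pi*h) = 343^2/(2*pi*0.0383) = 488888
fc = 488888 * 0.000709238 = 346.74 Hz


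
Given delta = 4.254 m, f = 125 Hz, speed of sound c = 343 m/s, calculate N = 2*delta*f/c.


N = 2*delta*f/c = 2*delta/lambda, where lambda = c/f
lambda = 343 / 125 = 2.744 m
N = 2 * 4.254 / 2.744 = 3.1006


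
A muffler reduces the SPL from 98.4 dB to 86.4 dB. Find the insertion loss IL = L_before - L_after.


Insertion loss = SPL without muffler - SPL with muffler
IL = 98.4 - 86.4 = 12 dB


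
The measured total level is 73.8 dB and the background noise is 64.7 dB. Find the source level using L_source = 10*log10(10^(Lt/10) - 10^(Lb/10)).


10^(73.8/10) = 2.39883e+07
10^(64.7/10) = 2.95121e+06
Difference = 2.39883e+07 - 2.95121e+06 = 2.10371e+07
L_source = 10*log10(2.10371e+07) = 73.23 dB


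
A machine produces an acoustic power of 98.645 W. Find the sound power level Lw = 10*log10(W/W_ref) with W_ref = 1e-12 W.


W / W_ref = 98.645 / 1e-12 = 9.8645e+13
Lw = 10 * log10(9.8645e+13) = 139.94 dB


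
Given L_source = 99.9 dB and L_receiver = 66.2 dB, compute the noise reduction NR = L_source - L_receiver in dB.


NR = L_source - L_receiver (difference between source and receiving room levels)
NR = 99.9 - 66.2 = 33.7 dB


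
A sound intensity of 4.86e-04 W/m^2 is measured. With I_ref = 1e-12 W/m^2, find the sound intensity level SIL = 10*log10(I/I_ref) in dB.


I / I_ref = 4.86e-04 / 1e-12 = 4.86e+08
SIL = 10 * log10(4.86e+08) = 86.866 dB


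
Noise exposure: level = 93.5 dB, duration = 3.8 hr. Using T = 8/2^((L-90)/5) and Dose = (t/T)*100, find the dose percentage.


T_allowed = 8 / 2^((93.5 - 90)/5) = 4.92458 hr
Dose = 3.8 / 4.92458 * 100 = 77.164 %


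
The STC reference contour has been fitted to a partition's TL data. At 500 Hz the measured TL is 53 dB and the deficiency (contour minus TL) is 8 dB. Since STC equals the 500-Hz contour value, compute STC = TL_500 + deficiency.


By ASTM E413, STC = value of the fitted reference contour at 500 Hz.
Contour value at 500 Hz = TL_500 + deficiency = 53 + 8 = 61
STC = 61


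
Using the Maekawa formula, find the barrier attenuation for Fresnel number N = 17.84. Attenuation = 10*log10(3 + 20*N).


3 + 20*N = 3 + 20*17.84 = 359.8
Att = 10*log10(359.8) = 25.561 dB


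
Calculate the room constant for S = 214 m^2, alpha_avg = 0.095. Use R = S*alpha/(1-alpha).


R = 214 * 0.095 / (1 - 0.095) = 22.464 m^2


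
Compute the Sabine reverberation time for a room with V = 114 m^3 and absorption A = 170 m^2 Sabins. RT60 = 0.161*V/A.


RT60 = 0.161 * 114 / 170 = 0.10796 s


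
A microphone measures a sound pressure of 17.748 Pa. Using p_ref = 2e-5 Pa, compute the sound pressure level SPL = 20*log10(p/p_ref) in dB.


p / p_ref = 17.748 / 2e-5 = 887400
SPL = 20 * log10(887400) = 118.96 dB


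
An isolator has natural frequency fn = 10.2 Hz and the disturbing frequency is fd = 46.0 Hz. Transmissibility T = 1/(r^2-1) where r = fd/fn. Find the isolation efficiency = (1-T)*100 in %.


r = 46.0 / 10.2 = 4.5098
r^2 - 1 = 4.5098^2 - 1 = 19.3383
T = 1/19.3383 = 0.0517109
Efficiency = (1 - 0.0517109)*100 = 94.829 %


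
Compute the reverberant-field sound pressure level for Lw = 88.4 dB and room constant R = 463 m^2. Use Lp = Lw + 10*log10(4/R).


4/R = 4/463 = 0.00863931
Lp = 88.4 + 10*log10(0.00863931) = 67.765 dB


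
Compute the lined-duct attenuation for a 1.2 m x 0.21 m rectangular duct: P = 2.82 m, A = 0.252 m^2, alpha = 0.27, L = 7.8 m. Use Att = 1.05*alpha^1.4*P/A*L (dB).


alpha^1.4 = 0.27^1.4 = 0.159922
Attenuation rate = 1.05 * alpha^1.4 * P / A
= 1.05 * 0.159922 * 2.82 / 0.252 = 1.87908 dB/m
Total Att = 1.87908 * 7.8 = 14.657 dB


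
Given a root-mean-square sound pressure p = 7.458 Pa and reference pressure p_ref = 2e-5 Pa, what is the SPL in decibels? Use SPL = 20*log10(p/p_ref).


p / p_ref = 7.458 / 2e-5 = 372900
SPL = 20 * log10(372900) = 111.43 dB


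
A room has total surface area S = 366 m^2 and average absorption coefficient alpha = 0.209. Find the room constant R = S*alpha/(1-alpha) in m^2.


R = 366 * 0.209 / (1 - 0.209) = 96.705 m^2


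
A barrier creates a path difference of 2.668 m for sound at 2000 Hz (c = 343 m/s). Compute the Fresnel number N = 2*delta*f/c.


N = 2*delta*f/c = 2*delta/lambda, where lambda = c/f
lambda = 343 / 2000 = 0.1715 m
N = 2 * 2.668 / 0.1715 = 31.114


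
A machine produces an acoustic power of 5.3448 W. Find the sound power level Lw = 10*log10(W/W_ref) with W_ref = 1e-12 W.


W / W_ref = 5.3448 / 1e-12 = 5.3448e+12
Lw = 10 * log10(5.3448e+12) = 127.28 dB


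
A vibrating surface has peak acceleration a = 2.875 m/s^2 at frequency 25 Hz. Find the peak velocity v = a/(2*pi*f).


omega = 2*pi*f = 2*pi*25 = 157.08 rad/s
v = a / omega = 2.875 / 157.08 = 0.018303 m/s


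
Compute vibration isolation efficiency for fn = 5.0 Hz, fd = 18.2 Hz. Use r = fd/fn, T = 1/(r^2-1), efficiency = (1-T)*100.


r = 18.2 / 5.0 = 3.64
r^2 - 1 = 3.64^2 - 1 = 12.2496
T = 1/12.2496 = 0.0816353
Efficiency = (1 - 0.0816353)*100 = 91.836 %


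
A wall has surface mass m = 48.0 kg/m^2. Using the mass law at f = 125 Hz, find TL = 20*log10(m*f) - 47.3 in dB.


m * f = 48.0 * 125 = 6000
20*log10(6000) = 75.563 dB
TL = 75.563 - 47.3 = 28.263 dB


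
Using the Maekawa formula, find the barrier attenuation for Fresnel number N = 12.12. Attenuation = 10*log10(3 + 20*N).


3 + 20*N = 3 + 20*12.12 = 245.4
Att = 10*log10(245.4) = 23.899 dB


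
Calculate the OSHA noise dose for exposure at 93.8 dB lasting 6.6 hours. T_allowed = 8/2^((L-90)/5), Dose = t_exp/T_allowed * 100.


T_allowed = 8 / 2^((93.8 - 90)/5) = 4.72397 hr
Dose = 6.6 / 4.72397 * 100 = 139.71 %


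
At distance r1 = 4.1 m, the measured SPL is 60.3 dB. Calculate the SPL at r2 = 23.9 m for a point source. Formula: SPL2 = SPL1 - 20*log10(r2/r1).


r2/r1 = 23.9/4.1 = 5.82927
Correction = 20*log10(5.82927) = 15.3123 dB
SPL2 = 60.3 - 15.3123 = 44.988 dB


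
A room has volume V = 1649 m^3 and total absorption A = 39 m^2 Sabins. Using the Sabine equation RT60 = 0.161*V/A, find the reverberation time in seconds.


RT60 = 0.161 * 1649 / 39 = 6.8074 s


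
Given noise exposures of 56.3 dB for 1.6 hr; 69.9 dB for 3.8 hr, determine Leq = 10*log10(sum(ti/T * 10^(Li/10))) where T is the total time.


T_total = 1.6 + 3.8 = 5.4 hr
(1.6/5.4) * 10^(56.3/10) = 126394
(3.8/5.4) * 10^(69.9/10) = 6.87685e+06
Sum = 126394 + 6.87685e+06 = 7.00324e+06
Leq = 10*log10(7.00324e+06) = 68.453 dB


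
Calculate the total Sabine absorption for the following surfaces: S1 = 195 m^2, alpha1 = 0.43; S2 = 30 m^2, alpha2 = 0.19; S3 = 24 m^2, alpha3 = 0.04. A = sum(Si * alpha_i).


195 * 0.43 = 83.85
30 * 0.19 = 5.7
24 * 0.04 = 0.96
A_total = 83.85 + 5.7 + 0.96 = 90.51 m^2


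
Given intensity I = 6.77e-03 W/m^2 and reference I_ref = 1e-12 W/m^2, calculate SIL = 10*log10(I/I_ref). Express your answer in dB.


I / I_ref = 6.77e-03 / 1e-12 = 6.77e+09
SIL = 10 * log10(6.77e+09) = 98.306 dB


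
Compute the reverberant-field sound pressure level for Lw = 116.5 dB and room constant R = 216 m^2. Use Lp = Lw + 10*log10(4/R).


4/R = 4/216 = 0.0185185
Lp = 116.5 + 10*log10(0.0185185) = 99.176 dB


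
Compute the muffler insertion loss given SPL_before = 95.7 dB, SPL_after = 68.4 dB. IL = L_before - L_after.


Insertion loss = SPL without muffler - SPL with muffler
IL = 95.7 - 68.4 = 27.3 dB


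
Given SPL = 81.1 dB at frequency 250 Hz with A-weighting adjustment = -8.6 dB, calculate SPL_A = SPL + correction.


A-weighting table: 250 Hz -> -8.6 dB correction
SPL_A = SPL + correction = 81.1 + (-8.6) = 72.5 dBA


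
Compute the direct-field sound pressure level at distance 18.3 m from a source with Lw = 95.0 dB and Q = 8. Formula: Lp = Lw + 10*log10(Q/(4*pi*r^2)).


4*pi*r^2 = 4*pi*18.3^2 = 4208.35 m^2
Q / (4*pi*r^2) = 8 / 4208.35 = 0.00190098
Lp = 95.0 + 10*log10(0.00190098) = 67.79 dB


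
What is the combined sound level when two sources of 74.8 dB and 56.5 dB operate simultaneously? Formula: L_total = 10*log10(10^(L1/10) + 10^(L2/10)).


10^(74.8/10) = 3.01995e+07
10^(56.5/10) = 446684
Sum = 3.01995e+07 + 446684 = 3.06462e+07
L_total = 10*log10(3.06462e+07) = 74.864 dB


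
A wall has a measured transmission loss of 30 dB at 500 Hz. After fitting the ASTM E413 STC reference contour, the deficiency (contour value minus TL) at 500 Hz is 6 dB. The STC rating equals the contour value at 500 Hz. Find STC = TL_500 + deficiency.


By ASTM E413, STC = value of the fitted reference contour at 500 Hz.
Contour value at 500 Hz = TL_500 + deficiency = 30 + 6 = 36
STC = 36


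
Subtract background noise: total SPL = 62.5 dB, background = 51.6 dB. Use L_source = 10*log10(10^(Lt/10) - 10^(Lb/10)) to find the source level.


10^(62.5/10) = 1.77828e+06
10^(51.6/10) = 144544
Difference = 1.77828e+06 - 144544 = 1.63374e+06
L_source = 10*log10(1.63374e+06) = 62.132 dB


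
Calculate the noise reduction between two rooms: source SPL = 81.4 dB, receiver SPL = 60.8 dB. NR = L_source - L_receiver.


NR = L_source - L_receiver (difference between source and receiving room levels)
NR = 81.4 - 60.8 = 20.6 dB


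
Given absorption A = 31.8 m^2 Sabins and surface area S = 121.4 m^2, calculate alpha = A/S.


Absorption coefficient = absorbed power / incident power
alpha = A / S = 31.8 / 121.4 = 0.26194


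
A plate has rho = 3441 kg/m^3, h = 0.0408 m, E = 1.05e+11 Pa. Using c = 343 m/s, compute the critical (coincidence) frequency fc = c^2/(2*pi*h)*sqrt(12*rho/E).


12*rho/E = 12*3441/1.05e+11 = 3.93257e-07
sqrt(12*rho/E) = sqrt(3.93257e-07) = 0.000627102
c^2/(2*pi*h) = 343^2/(2*pi*0.0408) = 458932
fc = 458932 * 0.000627102 = 287.8 Hz


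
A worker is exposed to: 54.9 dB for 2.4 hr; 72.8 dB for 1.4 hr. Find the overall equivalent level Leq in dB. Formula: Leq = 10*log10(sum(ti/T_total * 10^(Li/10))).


T_total = 2.4 + 1.4 = 3.8 hr
(2.4/3.8) * 10^(54.9/10) = 195177
(1.4/3.8) * 10^(72.8/10) = 7.02012e+06
Sum = 195177 + 7.02012e+06 = 7.2153e+06
Leq = 10*log10(7.2153e+06) = 68.583 dB


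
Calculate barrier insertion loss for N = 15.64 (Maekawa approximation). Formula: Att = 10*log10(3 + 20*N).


3 + 20*N = 3 + 20*15.64 = 315.8
Att = 10*log10(315.8) = 24.994 dB


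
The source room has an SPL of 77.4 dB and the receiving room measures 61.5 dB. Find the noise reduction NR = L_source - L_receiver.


NR = L_source - L_receiver (difference between source and receiving room levels)
NR = 77.4 - 61.5 = 15.9 dB


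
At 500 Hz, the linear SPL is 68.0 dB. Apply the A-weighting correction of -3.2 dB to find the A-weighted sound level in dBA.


A-weighting table: 500 Hz -> -3.2 dB correction
SPL_A = SPL + correction = 68.0 + (-3.2) = 64.8 dBA


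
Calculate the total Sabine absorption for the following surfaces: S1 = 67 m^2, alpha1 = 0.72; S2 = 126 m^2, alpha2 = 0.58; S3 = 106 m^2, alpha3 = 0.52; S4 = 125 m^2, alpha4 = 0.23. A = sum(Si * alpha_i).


67 * 0.72 = 48.24
126 * 0.58 = 73.08
106 * 0.52 = 55.12
125 * 0.23 = 28.75
A_total = 48.24 + 73.08 + 55.12 + 28.75 = 205.19 m^2


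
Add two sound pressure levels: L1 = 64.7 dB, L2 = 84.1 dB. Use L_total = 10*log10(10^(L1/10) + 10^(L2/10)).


10^(64.7/10) = 2.95121e+06
10^(84.1/10) = 2.5704e+08
Sum = 2.95121e+06 + 2.5704e+08 = 2.59991e+08
L_total = 10*log10(2.59991e+08) = 84.15 dB


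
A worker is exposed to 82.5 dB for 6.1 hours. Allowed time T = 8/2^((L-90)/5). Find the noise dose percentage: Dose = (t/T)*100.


T_allowed = 8 / 2^((82.5 - 90)/5) = 22.6274 hr
Dose = 6.1 / 22.6274 * 100 = 26.958 %


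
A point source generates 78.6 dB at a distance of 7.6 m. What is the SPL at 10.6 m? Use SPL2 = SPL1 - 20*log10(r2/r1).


r2/r1 = 10.6/7.6 = 1.39474
Correction = 20*log10(1.39474) = 2.88987 dB
SPL2 = 78.6 - 2.88987 = 75.71 dB


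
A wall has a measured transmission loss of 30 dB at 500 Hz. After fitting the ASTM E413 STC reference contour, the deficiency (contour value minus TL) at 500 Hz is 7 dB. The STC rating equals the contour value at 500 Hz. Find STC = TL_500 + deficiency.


By ASTM E413, STC = value of the fitted reference contour at 500 Hz.
Contour value at 500 Hz = TL_500 + deficiency = 30 + 7 = 37
STC = 37


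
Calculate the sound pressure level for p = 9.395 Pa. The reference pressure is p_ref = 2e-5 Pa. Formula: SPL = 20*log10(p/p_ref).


p / p_ref = 9.395 / 2e-5 = 469750
SPL = 20 * log10(469750) = 113.44 dB


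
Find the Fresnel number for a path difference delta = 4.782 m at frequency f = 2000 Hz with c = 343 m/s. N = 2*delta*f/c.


N = 2*delta*f/c = 2*delta/lambda, where lambda = c/f
lambda = 343 / 2000 = 0.1715 m
N = 2 * 4.782 / 0.1715 = 55.767


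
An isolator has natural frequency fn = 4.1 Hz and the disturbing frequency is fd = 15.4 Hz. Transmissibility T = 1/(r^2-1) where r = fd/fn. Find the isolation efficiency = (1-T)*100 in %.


r = 15.4 / 4.1 = 3.7561
r^2 - 1 = 3.7561^2 - 1 = 13.1083
T = 1/13.1083 = 0.0762875
Efficiency = (1 - 0.0762875)*100 = 92.371 %


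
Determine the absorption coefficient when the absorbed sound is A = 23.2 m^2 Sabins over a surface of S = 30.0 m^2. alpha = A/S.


Absorption coefficient = absorbed power / incident power
alpha = A / S = 23.2 / 30.0 = 0.77333


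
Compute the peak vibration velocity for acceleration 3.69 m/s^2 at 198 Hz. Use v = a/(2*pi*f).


omega = 2*pi*f = 2*pi*198 = 1244.07 rad/s
v = a / omega = 3.69 / 1244.07 = 0.0029661 m/s


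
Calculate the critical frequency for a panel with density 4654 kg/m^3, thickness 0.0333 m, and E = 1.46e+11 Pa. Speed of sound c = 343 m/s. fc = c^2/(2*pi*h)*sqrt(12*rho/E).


12*rho/E = 12*4654/1.46e+11 = 3.82521e-07
sqrt(12*rho/E) = sqrt(3.82521e-07) = 0.000618483
c^2/(2*pi*h) = 343^2/(2*pi*0.0333) = 562295
fc = 562295 * 0.000618483 = 347.77 Hz


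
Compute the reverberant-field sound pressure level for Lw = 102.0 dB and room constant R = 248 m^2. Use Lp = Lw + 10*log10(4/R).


4/R = 4/248 = 0.016129
Lp = 102.0 + 10*log10(0.016129) = 84.076 dB


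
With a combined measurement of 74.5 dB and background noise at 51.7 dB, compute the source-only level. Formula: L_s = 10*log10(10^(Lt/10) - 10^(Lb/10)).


10^(74.5/10) = 2.81838e+07
10^(51.7/10) = 147911
Difference = 2.81838e+07 - 147911 = 2.80359e+07
L_source = 10*log10(2.80359e+07) = 74.477 dB


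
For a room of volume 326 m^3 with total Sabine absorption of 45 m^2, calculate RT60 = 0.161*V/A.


RT60 = 0.161 * 326 / 45 = 1.1664 s


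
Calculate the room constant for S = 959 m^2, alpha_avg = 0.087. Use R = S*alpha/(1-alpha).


R = 959 * 0.087 / (1 - 0.087) = 91.383 m^2


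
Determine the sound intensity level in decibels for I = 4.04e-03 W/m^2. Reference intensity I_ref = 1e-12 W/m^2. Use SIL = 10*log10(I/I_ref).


I / I_ref = 4.04e-03 / 1e-12 = 4.04e+09
SIL = 10 * log10(4.04e+09) = 96.064 dB


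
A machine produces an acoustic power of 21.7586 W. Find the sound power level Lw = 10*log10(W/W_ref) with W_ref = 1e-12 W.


W / W_ref = 21.7586 / 1e-12 = 2.17586e+13
Lw = 10 * log10(2.17586e+13) = 133.38 dB


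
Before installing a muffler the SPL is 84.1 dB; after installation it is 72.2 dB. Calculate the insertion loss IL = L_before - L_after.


Insertion loss = SPL without muffler - SPL with muffler
IL = 84.1 - 72.2 = 11.9 dB


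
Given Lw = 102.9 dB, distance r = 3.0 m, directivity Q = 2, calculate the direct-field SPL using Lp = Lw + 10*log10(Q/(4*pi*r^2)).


4*pi*r^2 = 4*pi*3.0^2 = 113.097 m^2
Q / (4*pi*r^2) = 2 / 113.097 = 0.0176839
Lp = 102.9 + 10*log10(0.0176839) = 85.376 dB


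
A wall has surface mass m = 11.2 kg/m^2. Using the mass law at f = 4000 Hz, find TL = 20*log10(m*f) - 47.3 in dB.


m * f = 11.2 * 4000 = 44800
20*log10(44800) = 93.0256 dB
TL = 93.0256 - 47.3 = 45.726 dB


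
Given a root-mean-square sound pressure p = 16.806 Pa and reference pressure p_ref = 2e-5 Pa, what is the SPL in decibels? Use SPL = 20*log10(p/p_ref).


p / p_ref = 16.806 / 2e-5 = 840300
SPL = 20 * log10(840300) = 118.49 dB


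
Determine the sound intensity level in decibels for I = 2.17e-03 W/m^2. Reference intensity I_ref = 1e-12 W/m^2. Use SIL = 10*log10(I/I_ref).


I / I_ref = 2.17e-03 / 1e-12 = 2.17e+09
SIL = 10 * log10(2.17e+09) = 93.365 dB


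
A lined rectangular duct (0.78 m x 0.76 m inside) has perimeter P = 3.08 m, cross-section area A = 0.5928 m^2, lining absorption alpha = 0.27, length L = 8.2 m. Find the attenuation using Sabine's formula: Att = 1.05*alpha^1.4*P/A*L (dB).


alpha^1.4 = 0.27^1.4 = 0.159922
Attenuation rate = 1.05 * alpha^1.4 * P / A
= 1.05 * 0.159922 * 3.08 / 0.5928 = 0.872449 dB/m
Total Att = 0.872449 * 8.2 = 7.1541 dB


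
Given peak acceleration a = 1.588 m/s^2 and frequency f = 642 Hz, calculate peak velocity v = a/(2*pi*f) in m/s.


omega = 2*pi*f = 2*pi*642 = 4033.8 rad/s
v = a / omega = 1.588 / 4033.8 = 0.00039367 m/s


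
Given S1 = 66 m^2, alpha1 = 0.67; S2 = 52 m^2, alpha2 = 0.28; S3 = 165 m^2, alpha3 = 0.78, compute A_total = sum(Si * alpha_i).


66 * 0.67 = 44.22
52 * 0.28 = 14.56
165 * 0.78 = 128.7
A_total = 44.22 + 14.56 + 128.7 = 187.48 m^2


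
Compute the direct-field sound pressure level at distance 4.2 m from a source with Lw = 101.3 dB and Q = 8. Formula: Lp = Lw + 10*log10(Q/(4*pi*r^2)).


4*pi*r^2 = 4*pi*4.2^2 = 221.671 m^2
Q / (4*pi*r^2) = 8 / 221.671 = 0.0360895
Lp = 101.3 + 10*log10(0.0360895) = 86.874 dB


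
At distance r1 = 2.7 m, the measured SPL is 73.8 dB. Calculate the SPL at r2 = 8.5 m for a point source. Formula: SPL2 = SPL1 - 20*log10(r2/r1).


r2/r1 = 8.5/2.7 = 3.14815
Correction = 20*log10(3.14815) = 9.96111 dB
SPL2 = 73.8 - 9.96111 = 63.839 dB


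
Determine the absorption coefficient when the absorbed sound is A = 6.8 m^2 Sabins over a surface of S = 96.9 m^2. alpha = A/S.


Absorption coefficient = absorbed power / incident power
alpha = A / S = 6.8 / 96.9 = 0.070175


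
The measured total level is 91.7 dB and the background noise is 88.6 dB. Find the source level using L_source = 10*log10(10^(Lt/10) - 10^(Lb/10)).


10^(91.7/10) = 1.47911e+09
10^(88.6/10) = 7.24436e+08
Difference = 1.47911e+09 - 7.24436e+08 = 7.54674e+08
L_source = 10*log10(7.54674e+08) = 88.778 dB


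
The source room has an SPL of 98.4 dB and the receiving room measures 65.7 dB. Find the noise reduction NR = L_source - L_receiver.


NR = L_source - L_receiver (difference between source and receiving room levels)
NR = 98.4 - 65.7 = 32.7 dB


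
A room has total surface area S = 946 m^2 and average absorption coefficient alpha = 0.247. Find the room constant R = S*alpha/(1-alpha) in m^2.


R = 946 * 0.247 / (1 - 0.247) = 310.31 m^2


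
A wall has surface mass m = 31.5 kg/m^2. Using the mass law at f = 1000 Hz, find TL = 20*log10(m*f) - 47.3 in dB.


m * f = 31.5 * 1000 = 31500
20*log10(31500) = 89.9662 dB
TL = 89.9662 - 47.3 = 42.666 dB


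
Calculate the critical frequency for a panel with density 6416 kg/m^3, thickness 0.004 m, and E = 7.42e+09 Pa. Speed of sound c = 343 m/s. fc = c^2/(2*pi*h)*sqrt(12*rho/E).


12*rho/E = 12*6416/7.42e+09 = 1.03763e-05
sqrt(12*rho/E) = sqrt(1.03763e-05) = 0.00322123
c^2/(2*pi*h) = 343^2/(2*pi*0.004) = 4.6811e+06
fc = 4.6811e+06 * 0.00322123 = 15079 Hz


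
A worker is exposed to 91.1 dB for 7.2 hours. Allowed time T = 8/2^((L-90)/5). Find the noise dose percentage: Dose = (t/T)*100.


T_allowed = 8 / 2^((91.1 - 90)/5) = 6.86852 hr
Dose = 7.2 / 6.86852 * 100 = 104.83 %


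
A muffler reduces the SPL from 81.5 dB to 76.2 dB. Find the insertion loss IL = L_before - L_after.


Insertion loss = SPL without muffler - SPL with muffler
IL = 81.5 - 76.2 = 5.3 dB


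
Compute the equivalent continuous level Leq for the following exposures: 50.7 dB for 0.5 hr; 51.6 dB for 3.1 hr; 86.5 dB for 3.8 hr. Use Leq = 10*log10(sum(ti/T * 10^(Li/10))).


T_total = 0.5 + 3.1 + 3.8 = 7.4 hr
(0.5/7.4) * 10^(50.7/10) = 7938.5
(3.1/7.4) * 10^(51.6/10) = 60552.2
(3.8/7.4) * 10^(86.5/10) = 2.29378e+08
Sum = 7938.5 + 60552.2 + 2.29378e+08 = 2.29446e+08
Leq = 10*log10(2.29446e+08) = 83.607 dB


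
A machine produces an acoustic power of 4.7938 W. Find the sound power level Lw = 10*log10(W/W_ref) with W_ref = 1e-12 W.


W / W_ref = 4.7938 / 1e-12 = 4.7938e+12
Lw = 10 * log10(4.7938e+12) = 126.81 dB
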